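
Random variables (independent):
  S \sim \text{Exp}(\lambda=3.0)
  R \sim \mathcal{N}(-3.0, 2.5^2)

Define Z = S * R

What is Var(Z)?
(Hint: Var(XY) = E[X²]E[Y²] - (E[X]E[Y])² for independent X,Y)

Var(XY) = E[X²]E[Y²] - (E[X]E[Y])²
E[S] = 0.33333333, Var(S) = 0.11111111
E[R] = -3, Var(R) = 6.25
E[S²] = 0.11111111 + 0.33333333² = 0.22222222
E[R²] = 6.25 + (-3)² = 15.25
Var(Z) = 0.22222222*15.25 - (0.33333333*(-3))²
= 3.3888889 - 1 = 2.3888889

2.3888889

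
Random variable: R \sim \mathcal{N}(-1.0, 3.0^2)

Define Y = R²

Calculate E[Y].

E[R²] = Var(R) + (E[R])² = 9 + 1 = 10

10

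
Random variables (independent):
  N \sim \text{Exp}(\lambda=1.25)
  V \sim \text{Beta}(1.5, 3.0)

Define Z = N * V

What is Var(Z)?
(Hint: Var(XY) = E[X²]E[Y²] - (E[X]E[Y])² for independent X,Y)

Var(XY) = E[X²]E[Y²] - (E[X]E[Y])²
E[N] = 0.8, Var(N) = 0.64
E[V] = 0.33333333, Var(V) = 0.04040404
E[N²] = 0.64 + 0.8² = 1.28
E[V²] = 0.04040404 + 0.33333333² = 0.15151515
Var(Z) = 1.28*0.15151515 - (0.8*0.33333333)²
= 0.19393939 - 0.071111111 = 0.12282828

0.12282828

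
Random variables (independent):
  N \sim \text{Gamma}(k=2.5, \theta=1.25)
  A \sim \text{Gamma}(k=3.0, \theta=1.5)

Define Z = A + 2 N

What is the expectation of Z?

E[Z] = 2*E[N] + 1*E[A]
E[N] = 3.125
E[A] = 4.5
E[Z] = 2*3.125 + 1*4.5 = 10.75

10.75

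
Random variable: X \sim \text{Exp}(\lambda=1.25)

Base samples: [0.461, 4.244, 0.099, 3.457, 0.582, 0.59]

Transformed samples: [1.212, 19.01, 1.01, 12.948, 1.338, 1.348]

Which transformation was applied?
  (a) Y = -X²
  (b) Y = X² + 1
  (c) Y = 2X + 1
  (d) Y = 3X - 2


Checking option (b) Y = X² + 1:
  X = 0.461 -> Y = 1.212 ✓
  X = 4.244 -> Y = 19.01 ✓
  X = 0.099 -> Y = 1.01 ✓
All samples match this transformation.

(b) X² + 1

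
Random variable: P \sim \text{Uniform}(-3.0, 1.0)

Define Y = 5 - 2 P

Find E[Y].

For Y = -2P + 5:
E[Y] = -2 * E[P] + 5
E[P] = (-3 + 1)/2 = -1
E[Y] = -2 * (-1) + 5 = 7

7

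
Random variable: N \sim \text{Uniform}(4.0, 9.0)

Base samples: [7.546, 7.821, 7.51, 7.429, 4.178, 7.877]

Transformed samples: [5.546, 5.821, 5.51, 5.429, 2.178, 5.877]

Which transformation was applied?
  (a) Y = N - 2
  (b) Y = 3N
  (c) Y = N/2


Checking option (a) Y = N - 2:
  N = 7.546 -> Y = 5.546 ✓
  N = 7.821 -> Y = 5.821 ✓
  N = 7.51 -> Y = 5.51 ✓
All samples match this transformation.

(a) N - 2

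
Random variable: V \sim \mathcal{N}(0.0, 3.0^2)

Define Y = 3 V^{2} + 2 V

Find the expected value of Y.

E[Y] = 3*E[V²] + 2*E[V]
E[V] = 0
E[V²] = Var(V) + (E[V])² = 9 + 0 = 9
E[Y] = 3*9 + 2*0 = 27

27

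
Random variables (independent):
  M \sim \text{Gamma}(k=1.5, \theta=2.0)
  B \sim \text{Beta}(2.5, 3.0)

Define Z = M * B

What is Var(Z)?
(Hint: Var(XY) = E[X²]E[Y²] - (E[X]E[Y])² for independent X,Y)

Var(XY) = E[X²]E[Y²] - (E[X]E[Y])²
E[M] = 3, Var(M) = 6
E[B] = 0.45454545, Var(B) = 0.038143675
E[M²] = 6 + 3² = 15
E[B²] = 0.038143675 + 0.45454545² = 0.24475524
Var(Z) = 15*0.24475524 - (3*0.45454545)²
= 3.6713287 - 1.8595041 = 1.8118245

1.8118245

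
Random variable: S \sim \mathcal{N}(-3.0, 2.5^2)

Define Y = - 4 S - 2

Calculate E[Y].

For Y = -4S - 2:
E[Y] = -4 * E[S] - 2
E[S] = -3.0 = -3
E[Y] = -4 * (-3) - 2 = 10

10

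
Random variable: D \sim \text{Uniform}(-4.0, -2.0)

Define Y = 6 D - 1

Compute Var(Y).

For Y = aD + b: Var(Y) = a² * Var(D)
Var(D) = (-2 + 4)^2/12 = 0.33333333
Var(Y) = 6² * 0.33333333 = 36 * 0.33333333 = 12

12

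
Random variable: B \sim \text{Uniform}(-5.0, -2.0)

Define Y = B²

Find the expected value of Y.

Using E[X²] = Var(X) + (E[X])²:
E[B] = -3.5
Var(B) = (-2 + 5)^2/12 = 0.75
E[B²] = 0.75 + (-3.5)² = 0.75 + 12.25 = 13

13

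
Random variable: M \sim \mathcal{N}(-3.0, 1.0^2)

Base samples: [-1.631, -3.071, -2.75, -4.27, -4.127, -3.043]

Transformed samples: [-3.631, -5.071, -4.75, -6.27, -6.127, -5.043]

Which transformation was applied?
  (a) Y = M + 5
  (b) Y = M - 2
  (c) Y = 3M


Checking option (b) Y = M - 2:
  M = -1.631 -> Y = -3.631 ✓
  M = -3.071 -> Y = -5.071 ✓
  M = -2.75 -> Y = -4.75 ✓
All samples match this transformation.

(b) M - 2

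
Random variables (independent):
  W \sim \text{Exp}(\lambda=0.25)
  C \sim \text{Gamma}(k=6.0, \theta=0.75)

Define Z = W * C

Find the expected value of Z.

For independent RVs: E[XY] = E[X]*E[Y]
E[W] = 4
E[C] = 4.5
E[Z] = 4 * 4.5 = 18

18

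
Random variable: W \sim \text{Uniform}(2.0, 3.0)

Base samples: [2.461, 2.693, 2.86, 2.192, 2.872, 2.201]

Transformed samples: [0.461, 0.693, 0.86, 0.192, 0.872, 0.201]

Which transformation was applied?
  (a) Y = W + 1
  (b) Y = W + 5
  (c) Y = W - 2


Checking option (c) Y = W - 2:
  W = 2.461 -> Y = 0.461 ✓
  W = 2.693 -> Y = 0.693 ✓
  W = 2.86 -> Y = 0.86 ✓
All samples match this transformation.

(c) W - 2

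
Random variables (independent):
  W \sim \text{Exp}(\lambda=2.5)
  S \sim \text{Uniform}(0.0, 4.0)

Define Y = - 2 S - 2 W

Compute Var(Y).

For independent RVs: Var(aX + bY) = a²Var(X) + b²Var(Y)
Var(W) = 0.16
Var(S) = 1.3333333
Var(Y) = (-2)²*0.16 + (-2)²*1.3333333
= 4*0.16 + 4*1.3333333 = 5.9733333

5.9733333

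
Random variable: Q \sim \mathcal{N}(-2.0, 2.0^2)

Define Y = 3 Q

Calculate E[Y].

For Y = 3Q:
E[Y] = 3 * E[Q]
E[Q] = -2.0 = -2
E[Y] = 3 * (-2) = -6

-6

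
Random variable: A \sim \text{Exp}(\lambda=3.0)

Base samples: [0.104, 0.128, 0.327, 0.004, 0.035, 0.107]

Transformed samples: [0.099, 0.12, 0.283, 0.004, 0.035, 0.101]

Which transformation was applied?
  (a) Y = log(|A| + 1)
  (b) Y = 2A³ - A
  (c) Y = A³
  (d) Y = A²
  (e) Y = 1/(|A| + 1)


Checking option (a) Y = log(|A| + 1):
  A = 0.104 -> Y = 0.099 ✓
  A = 0.128 -> Y = 0.12 ✓
  A = 0.327 -> Y = 0.283 ✓
All samples match this transformation.

(a) log(|A| + 1)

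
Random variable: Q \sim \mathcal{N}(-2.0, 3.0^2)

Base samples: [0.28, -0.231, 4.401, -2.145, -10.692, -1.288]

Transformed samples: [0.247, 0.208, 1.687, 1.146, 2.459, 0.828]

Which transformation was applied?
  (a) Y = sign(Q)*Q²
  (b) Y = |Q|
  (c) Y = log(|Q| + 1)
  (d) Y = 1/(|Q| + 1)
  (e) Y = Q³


Checking option (c) Y = log(|Q| + 1):
  Q = 0.28 -> Y = 0.247 ✓
  Q = -0.231 -> Y = 0.208 ✓
  Q = 4.401 -> Y = 1.687 ✓
All samples match this transformation.

(c) log(|Q| + 1)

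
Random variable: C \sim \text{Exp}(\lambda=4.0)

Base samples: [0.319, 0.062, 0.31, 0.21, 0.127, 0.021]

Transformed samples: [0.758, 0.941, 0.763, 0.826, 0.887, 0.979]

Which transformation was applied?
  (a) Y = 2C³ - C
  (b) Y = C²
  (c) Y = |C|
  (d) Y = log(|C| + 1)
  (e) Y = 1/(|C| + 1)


Checking option (e) Y = 1/(|C| + 1):
  C = 0.319 -> Y = 0.758 ✓
  C = 0.062 -> Y = 0.941 ✓
  C = 0.31 -> Y = 0.763 ✓
All samples match this transformation.

(e) 1/(|C| + 1)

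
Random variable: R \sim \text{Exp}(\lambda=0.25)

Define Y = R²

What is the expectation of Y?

E[R²] = Var(R) + (E[R])² = 16 + 16 = 32

32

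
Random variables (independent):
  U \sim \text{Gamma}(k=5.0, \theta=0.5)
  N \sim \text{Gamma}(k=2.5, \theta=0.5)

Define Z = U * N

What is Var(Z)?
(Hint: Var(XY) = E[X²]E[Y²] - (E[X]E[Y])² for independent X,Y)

Var(XY) = E[X²]E[Y²] - (E[X]E[Y])²
E[U] = 2.5, Var(U) = 1.25
E[N] = 1.25, Var(N) = 0.625
E[U²] = 1.25 + 2.5² = 7.5
E[N²] = 0.625 + 1.25² = 2.1875
Var(Z) = 7.5*2.1875 - (2.5*1.25)²
= 16.40625 - 9.765625 = 6.640625

6.640625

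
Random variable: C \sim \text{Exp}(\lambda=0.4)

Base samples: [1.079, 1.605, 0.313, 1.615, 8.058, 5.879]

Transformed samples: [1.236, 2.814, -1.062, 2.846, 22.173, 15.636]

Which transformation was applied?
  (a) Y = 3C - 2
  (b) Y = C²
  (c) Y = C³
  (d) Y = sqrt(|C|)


Checking option (a) Y = 3C - 2:
  C = 1.079 -> Y = 1.236 ✓
  C = 1.605 -> Y = 2.814 ✓
  C = 0.313 -> Y = -1.062 ✓
All samples match this transformation.

(a) 3C - 2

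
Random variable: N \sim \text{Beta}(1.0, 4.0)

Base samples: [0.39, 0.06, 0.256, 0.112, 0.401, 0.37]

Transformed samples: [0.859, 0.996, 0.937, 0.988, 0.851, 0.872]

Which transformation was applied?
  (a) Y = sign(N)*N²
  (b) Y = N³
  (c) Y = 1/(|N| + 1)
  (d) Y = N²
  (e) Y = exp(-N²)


Checking option (e) Y = exp(-N²):
  N = 0.39 -> Y = 0.859 ✓
  N = 0.06 -> Y = 0.996 ✓
  N = 0.256 -> Y = 0.937 ✓
All samples match this transformation.

(e) exp(-N²)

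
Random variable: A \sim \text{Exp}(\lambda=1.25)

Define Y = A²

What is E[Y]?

E[A²] = Var(A) + (E[A])² = 0.64 + 0.64 = 1.28

1.28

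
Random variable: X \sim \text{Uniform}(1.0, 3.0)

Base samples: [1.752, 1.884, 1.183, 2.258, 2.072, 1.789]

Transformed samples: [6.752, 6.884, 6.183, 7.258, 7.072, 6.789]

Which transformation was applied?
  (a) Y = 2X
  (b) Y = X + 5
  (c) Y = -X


Checking option (b) Y = X + 5:
  X = 1.752 -> Y = 6.752 ✓
  X = 1.884 -> Y = 6.884 ✓
  X = 1.183 -> Y = 6.183 ✓
All samples match this transformation.

(b) X + 5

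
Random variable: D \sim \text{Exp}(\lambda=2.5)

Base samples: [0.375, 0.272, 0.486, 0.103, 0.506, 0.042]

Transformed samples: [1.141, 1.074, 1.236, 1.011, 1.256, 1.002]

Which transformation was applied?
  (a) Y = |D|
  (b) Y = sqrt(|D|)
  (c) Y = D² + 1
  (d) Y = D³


Checking option (c) Y = D² + 1:
  D = 0.375 -> Y = 1.141 ✓
  D = 0.272 -> Y = 1.074 ✓
  D = 0.486 -> Y = 1.236 ✓
All samples match this transformation.

(c) D² + 1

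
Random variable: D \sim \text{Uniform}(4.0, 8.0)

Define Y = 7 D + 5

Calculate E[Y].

For Y = 7D + 5:
E[Y] = 7 * E[D] + 5
E[D] = (4 + 8)/2 = 6
E[Y] = 7 * 6 + 5 = 47

47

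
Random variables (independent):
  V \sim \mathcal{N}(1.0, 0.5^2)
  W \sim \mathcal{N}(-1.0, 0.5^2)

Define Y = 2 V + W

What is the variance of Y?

For independent RVs: Var(aX + bY) = a²Var(X) + b²Var(Y)
Var(V) = 0.25
Var(W) = 0.25
Var(Y) = 2²*0.25 + 1²*0.25
= 4*0.25 + 1*0.25 = 1.25

1.25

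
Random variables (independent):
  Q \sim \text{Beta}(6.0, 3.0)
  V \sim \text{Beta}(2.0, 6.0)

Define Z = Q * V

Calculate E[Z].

For independent RVs: E[XY] = E[X]*E[Y]
E[Q] = 0.66666667
E[V] = 0.25
E[Z] = 0.66666667 * 0.25 = 0.16666667

0.16666667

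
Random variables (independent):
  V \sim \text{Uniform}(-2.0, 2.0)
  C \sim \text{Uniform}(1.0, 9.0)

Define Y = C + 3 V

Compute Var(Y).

For independent RVs: Var(aX + bY) = a²Var(X) + b²Var(Y)
Var(V) = 1.3333333
Var(C) = 5.3333333
Var(Y) = 3²*1.3333333 + 1²*5.3333333
= 9*1.3333333 + 1*5.3333333 = 17.333333

17.333333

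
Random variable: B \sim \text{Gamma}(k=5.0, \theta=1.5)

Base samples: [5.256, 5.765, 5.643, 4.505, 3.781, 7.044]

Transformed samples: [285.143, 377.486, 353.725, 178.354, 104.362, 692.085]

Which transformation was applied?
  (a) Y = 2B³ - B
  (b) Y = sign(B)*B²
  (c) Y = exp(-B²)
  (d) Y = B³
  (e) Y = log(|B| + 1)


Checking option (a) Y = 2B³ - B:
  B = 5.256 -> Y = 285.143 ✓
  B = 5.765 -> Y = 377.486 ✓
  B = 5.643 -> Y = 353.725 ✓
All samples match this transformation.

(a) 2B³ - B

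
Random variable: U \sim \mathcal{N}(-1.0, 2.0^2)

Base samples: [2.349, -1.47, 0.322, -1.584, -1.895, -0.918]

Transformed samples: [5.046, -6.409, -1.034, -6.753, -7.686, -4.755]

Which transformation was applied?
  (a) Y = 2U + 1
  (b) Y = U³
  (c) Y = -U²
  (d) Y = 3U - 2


Checking option (d) Y = 3U - 2:
  U = 2.349 -> Y = 5.046 ✓
  U = -1.47 -> Y = -6.409 ✓
  U = 0.322 -> Y = -1.034 ✓
All samples match this transformation.

(d) 3U - 2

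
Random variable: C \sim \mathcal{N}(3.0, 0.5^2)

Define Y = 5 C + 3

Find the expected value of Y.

For Y = 5C + 3:
E[Y] = 5 * E[C] + 3
E[C] = 3.0 = 3
E[Y] = 5 * 3 + 3 = 18

18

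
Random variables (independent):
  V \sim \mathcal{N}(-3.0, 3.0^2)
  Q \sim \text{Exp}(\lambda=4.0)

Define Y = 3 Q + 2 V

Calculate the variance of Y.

For independent RVs: Var(aX + bY) = a²Var(X) + b²Var(Y)
Var(V) = 9
Var(Q) = 0.0625
Var(Y) = 2²*9 + 3²*0.0625
= 4*9 + 9*0.0625 = 36.5625

36.5625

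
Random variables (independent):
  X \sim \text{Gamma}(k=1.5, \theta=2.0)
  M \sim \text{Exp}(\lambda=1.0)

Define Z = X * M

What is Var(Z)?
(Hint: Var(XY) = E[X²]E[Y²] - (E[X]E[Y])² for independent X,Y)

Var(XY) = E[X²]E[Y²] - (E[X]E[Y])²
E[X] = 3, Var(X) = 6
E[M] = 1, Var(M) = 1
E[X²] = 6 + 3² = 15
E[M²] = 1 + 1² = 2
Var(Z) = 15*2 - (3*1)²
= 30 - 9 = 21

21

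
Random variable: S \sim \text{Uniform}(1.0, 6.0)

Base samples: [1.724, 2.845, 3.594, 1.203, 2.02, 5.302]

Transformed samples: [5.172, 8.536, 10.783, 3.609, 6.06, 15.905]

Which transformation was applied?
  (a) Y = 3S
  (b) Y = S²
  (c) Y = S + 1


Checking option (a) Y = 3S:
  S = 1.724 -> Y = 5.172 ✓
  S = 2.845 -> Y = 8.536 ✓
  S = 3.594 -> Y = 10.783 ✓
All samples match this transformation.

(a) 3S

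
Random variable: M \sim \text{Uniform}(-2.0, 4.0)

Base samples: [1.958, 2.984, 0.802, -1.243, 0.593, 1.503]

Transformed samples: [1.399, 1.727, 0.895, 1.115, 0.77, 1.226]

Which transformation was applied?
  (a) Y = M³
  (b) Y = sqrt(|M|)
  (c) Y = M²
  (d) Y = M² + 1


Checking option (b) Y = sqrt(|M|):
  M = 1.958 -> Y = 1.399 ✓
  M = 2.984 -> Y = 1.727 ✓
  M = 0.802 -> Y = 0.895 ✓
All samples match this transformation.

(b) sqrt(|M|)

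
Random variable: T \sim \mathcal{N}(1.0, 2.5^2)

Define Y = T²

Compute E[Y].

E[T²] = Var(T) + (E[T])² = 6.25 + 1 = 7.25

7.25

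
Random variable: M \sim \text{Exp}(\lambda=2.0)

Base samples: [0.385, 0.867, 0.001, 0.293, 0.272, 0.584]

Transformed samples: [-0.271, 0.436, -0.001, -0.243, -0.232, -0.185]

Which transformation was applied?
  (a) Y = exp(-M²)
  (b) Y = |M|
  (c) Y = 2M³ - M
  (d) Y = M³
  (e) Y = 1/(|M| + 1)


Checking option (c) Y = 2M³ - M:
  M = 0.385 -> Y = -0.271 ✓
  M = 0.867 -> Y = 0.436 ✓
  M = 0.001 -> Y = -0.001 ✓
All samples match this transformation.

(c) 2M³ - M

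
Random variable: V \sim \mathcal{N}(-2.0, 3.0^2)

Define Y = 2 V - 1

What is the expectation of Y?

For Y = 2V - 1:
E[Y] = 2 * E[V] - 1
E[V] = -2.0 = -2
E[Y] = 2 * (-2) - 1 = -5

-5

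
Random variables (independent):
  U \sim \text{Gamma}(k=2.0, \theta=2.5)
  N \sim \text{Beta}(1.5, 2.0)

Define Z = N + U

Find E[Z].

E[Z] = 1*E[U] + 1*E[N]
E[U] = 5
E[N] = 0.42857143
E[Z] = 1*5 + 1*0.42857143 = 5.4285714

5.4285714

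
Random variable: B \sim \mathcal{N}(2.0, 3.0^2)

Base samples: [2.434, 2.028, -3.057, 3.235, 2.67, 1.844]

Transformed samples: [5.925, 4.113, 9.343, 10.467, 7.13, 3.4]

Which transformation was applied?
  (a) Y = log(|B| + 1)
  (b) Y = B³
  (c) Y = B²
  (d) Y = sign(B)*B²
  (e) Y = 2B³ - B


Checking option (c) Y = B²:
  B = 2.434 -> Y = 5.925 ✓
  B = 2.028 -> Y = 4.113 ✓
  B = -3.057 -> Y = 9.343 ✓
All samples match this transformation.

(c) B²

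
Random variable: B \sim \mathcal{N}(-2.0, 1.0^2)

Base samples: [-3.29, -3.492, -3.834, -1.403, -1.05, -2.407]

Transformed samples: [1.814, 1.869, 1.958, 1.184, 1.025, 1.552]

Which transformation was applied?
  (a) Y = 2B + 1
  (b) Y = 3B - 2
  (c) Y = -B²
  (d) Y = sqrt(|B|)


Checking option (d) Y = sqrt(|B|):
  B = -3.29 -> Y = 1.814 ✓
  B = -3.492 -> Y = 1.869 ✓
  B = -3.834 -> Y = 1.958 ✓
All samples match this transformation.

(d) sqrt(|B|)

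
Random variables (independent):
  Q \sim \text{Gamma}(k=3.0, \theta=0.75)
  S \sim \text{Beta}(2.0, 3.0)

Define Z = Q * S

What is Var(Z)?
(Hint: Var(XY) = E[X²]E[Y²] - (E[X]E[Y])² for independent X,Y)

Var(XY) = E[X²]E[Y²] - (E[X]E[Y])²
E[Q] = 2.25, Var(Q) = 1.6875
E[S] = 0.4, Var(S) = 0.04
E[Q²] = 1.6875 + 2.25² = 6.75
E[S²] = 0.04 + 0.4² = 0.2
Var(Z) = 6.75*0.2 - (2.25*0.4)²
= 1.35 - 0.81 = 0.54

0.54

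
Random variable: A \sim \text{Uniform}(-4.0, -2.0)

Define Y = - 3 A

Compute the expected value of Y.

For Y = -3A:
E[Y] = -3 * E[A]
E[A] = (-4 - 2)/2 = -3
E[Y] = -3 * (-3) = 9

9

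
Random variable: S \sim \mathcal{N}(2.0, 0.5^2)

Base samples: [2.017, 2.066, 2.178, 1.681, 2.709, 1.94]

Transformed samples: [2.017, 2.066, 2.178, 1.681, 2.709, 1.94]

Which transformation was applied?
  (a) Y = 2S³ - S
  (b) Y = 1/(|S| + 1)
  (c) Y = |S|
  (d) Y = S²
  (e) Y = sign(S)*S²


Checking option (c) Y = |S|:
  S = 2.017 -> Y = 2.017 ✓
  S = 2.066 -> Y = 2.066 ✓
  S = 2.178 -> Y = 2.178 ✓
All samples match this transformation.

(c) |S|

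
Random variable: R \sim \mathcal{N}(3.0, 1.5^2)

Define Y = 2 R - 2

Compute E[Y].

For Y = 2R - 2:
E[Y] = 2 * E[R] - 2
E[R] = 3.0 = 3
E[Y] = 2 * 3 - 2 = 4

4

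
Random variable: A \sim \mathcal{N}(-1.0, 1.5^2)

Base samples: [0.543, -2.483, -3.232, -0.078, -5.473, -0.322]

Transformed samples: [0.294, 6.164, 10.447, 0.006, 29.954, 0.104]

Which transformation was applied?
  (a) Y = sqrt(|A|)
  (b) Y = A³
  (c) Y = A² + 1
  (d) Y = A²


Checking option (d) Y = A²:
  A = 0.543 -> Y = 0.294 ✓
  A = -2.483 -> Y = 6.164 ✓
  A = -3.232 -> Y = 10.447 ✓
All samples match this transformation.

(d) A²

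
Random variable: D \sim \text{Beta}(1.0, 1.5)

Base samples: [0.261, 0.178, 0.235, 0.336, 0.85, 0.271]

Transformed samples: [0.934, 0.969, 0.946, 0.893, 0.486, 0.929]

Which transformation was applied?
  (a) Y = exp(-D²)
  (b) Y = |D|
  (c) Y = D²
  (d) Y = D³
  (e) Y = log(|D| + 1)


Checking option (a) Y = exp(-D²):
  D = 0.261 -> Y = 0.934 ✓
  D = 0.178 -> Y = 0.969 ✓
  D = 0.235 -> Y = 0.946 ✓
All samples match this transformation.

(a) exp(-D²)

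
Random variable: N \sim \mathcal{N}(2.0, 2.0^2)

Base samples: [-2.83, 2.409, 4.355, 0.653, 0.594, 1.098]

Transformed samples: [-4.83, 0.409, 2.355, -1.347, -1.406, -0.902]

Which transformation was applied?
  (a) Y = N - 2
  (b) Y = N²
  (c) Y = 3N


Checking option (a) Y = N - 2:
  N = -2.83 -> Y = -4.83 ✓
  N = 2.409 -> Y = 0.409 ✓
  N = 4.355 -> Y = 2.355 ✓
All samples match this transformation.

(a) N - 2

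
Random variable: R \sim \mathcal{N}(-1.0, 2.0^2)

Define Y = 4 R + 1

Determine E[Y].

For Y = 4R + 1:
E[Y] = 4 * E[R] + 1
E[R] = -1.0 = -1
E[Y] = 4 * (-1) + 1 = -3

-3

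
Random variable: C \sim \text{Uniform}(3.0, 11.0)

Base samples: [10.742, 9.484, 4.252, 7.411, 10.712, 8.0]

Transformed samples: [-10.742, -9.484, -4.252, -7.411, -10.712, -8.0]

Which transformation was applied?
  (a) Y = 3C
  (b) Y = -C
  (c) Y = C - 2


Checking option (b) Y = -C:
  C = 10.742 -> Y = -10.742 ✓
  C = 9.484 -> Y = -9.484 ✓
  C = 4.252 -> Y = -4.252 ✓
All samples match this transformation.

(b) -C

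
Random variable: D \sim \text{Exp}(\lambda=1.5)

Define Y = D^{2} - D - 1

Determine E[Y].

E[Y] = 1*E[D²] - 1*E[D] - 1
E[D] = 0.66666667
E[D²] = Var(D) + (E[D])² = 0.44444444 + 0.44444444 = 0.88888889
E[Y] = 1*0.88888889 - 1*0.66666667 - 1 = -0.77777778

-0.77777778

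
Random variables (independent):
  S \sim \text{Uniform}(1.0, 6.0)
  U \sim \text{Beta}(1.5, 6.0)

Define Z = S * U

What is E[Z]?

For independent RVs: E[XY] = E[X]*E[Y]
E[S] = 3.5
E[U] = 0.2
E[Z] = 3.5 * 0.2 = 0.7

0.7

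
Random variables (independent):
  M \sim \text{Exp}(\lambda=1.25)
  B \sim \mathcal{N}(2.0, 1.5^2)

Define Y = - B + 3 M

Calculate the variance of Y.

For independent RVs: Var(aX + bY) = a²Var(X) + b²Var(Y)
Var(M) = 0.64
Var(B) = 2.25
Var(Y) = 3²*0.64 + (-1)²*2.25
= 9*0.64 + 1*2.25 = 8.01

8.01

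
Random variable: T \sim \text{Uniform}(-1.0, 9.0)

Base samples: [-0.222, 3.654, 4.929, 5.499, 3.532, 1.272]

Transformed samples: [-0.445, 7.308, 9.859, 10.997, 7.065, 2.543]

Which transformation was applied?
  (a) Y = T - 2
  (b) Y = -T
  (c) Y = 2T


Checking option (c) Y = 2T:
  T = -0.222 -> Y = -0.445 ✓
  T = 3.654 -> Y = 7.308 ✓
  T = 4.929 -> Y = 9.859 ✓
All samples match this transformation.

(c) 2T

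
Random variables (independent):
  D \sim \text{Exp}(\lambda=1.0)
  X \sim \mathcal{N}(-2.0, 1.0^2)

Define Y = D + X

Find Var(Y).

For independent RVs: Var(aX + bY) = a²Var(X) + b²Var(Y)
Var(D) = 1
Var(X) = 1
Var(Y) = 1²*1 + 1²*1
= 1*1 + 1*1 = 2

2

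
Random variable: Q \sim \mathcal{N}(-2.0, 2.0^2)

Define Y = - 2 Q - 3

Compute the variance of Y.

For Y = aQ + b: Var(Y) = a² * Var(Q)
Var(Q) = 2.0^2 = 4
Var(Y) = (-2)² * 4 = 4 * 4 = 16

16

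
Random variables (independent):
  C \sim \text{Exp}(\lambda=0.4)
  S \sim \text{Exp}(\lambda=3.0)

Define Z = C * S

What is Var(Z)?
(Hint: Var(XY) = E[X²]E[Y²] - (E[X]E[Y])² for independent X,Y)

Var(XY) = E[X²]E[Y²] - (E[X]E[Y])²
E[C] = 2.5, Var(C) = 6.25
E[S] = 0.33333333, Var(S) = 0.11111111
E[C²] = 6.25 + 2.5² = 12.5
E[S²] = 0.11111111 + 0.33333333² = 0.22222222
Var(Z) = 12.5*0.22222222 - (2.5*0.33333333)²
= 2.7777778 - 0.69444444 = 2.0833333

2.0833333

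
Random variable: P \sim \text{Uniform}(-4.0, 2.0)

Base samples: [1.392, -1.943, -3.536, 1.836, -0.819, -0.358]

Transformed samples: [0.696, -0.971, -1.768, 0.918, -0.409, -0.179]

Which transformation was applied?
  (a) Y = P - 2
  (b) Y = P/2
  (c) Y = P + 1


Checking option (b) Y = P/2:
  P = 1.392 -> Y = 0.696 ✓
  P = -1.943 -> Y = -0.971 ✓
  P = -3.536 -> Y = -1.768 ✓
All samples match this transformation.

(b) P/2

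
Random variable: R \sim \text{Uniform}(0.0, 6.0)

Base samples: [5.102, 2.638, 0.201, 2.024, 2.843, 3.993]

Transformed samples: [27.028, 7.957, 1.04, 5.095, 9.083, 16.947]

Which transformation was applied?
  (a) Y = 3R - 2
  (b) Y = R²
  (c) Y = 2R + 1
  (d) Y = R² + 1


Checking option (d) Y = R² + 1:
  R = 5.102 -> Y = 27.028 ✓
  R = 2.638 -> Y = 7.957 ✓
  R = 0.201 -> Y = 1.04 ✓
All samples match this transformation.

(d) R² + 1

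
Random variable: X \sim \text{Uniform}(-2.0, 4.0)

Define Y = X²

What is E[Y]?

E[X²] = Var(X) + (E[X])² = 3 + 1 = 4

4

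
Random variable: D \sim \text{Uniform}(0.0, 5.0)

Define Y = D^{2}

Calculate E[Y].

E[Y] = 1*E[D²]
E[D] = 2.5
E[D²] = Var(D) + (E[D])² = 2.0833333 + 6.25 = 8.3333333
E[Y] = 1*8.3333333 = 8.3333333

8.3333333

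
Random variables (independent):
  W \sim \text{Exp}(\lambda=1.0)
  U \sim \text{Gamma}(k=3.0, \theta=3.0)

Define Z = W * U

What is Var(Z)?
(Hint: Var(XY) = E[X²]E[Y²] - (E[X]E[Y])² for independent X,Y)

Var(XY) = E[X²]E[Y²] - (E[X]E[Y])²
E[W] = 1, Var(W) = 1
E[U] = 9, Var(U) = 27
E[W²] = 1 + 1² = 2
E[U²] = 27 + 9² = 108
Var(Z) = 2*108 - (1*9)²
= 216 - 81 = 135

135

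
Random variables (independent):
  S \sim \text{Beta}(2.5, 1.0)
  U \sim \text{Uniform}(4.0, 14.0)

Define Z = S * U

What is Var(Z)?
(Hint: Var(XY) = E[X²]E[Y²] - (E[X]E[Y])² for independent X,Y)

Var(XY) = E[X²]E[Y²] - (E[X]E[Y])²
E[S] = 0.71428571, Var(S) = 0.045351474
E[U] = 9, Var(U) = 8.3333333
E[S²] = 0.045351474 + 0.71428571² = 0.55555556
E[U²] = 8.3333333 + 9² = 89.333333
Var(Z) = 0.55555556*89.333333 - (0.71428571*9)²
= 49.62963 - 41.326531 = 8.303099

8.303099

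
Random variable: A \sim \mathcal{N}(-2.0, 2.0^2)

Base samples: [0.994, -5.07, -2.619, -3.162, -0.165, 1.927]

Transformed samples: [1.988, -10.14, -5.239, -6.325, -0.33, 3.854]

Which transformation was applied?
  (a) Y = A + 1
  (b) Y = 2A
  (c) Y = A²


Checking option (b) Y = 2A:
  A = 0.994 -> Y = 1.988 ✓
  A = -5.07 -> Y = -10.14 ✓
  A = -2.619 -> Y = -5.239 ✓
All samples match this transformation.

(b) 2A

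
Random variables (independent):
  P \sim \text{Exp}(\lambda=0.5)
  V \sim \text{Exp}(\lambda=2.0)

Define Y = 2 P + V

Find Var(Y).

For independent RVs: Var(aX + bY) = a²Var(X) + b²Var(Y)
Var(P) = 4
Var(V) = 0.25
Var(Y) = 2²*4 + 1²*0.25
= 4*4 + 1*0.25 = 16.25

16.25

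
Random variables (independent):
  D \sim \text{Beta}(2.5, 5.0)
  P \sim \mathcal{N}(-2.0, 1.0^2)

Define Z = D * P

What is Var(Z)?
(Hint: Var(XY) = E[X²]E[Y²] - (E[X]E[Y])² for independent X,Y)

Var(XY) = E[X²]E[Y²] - (E[X]E[Y])²
E[D] = 0.33333333, Var(D) = 0.026143791
E[P] = -2, Var(P) = 1
E[D²] = 0.026143791 + 0.33333333² = 0.1372549
E[P²] = 1 + (-2)² = 5
Var(Z) = 0.1372549*5 - (0.33333333*(-2))²
= 0.68627451 - 0.44444444 = 0.24183007

0.24183007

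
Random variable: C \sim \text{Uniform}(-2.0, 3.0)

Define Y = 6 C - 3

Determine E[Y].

For Y = 6C - 3:
E[Y] = 6 * E[C] - 3
E[C] = (-2 + 3)/2 = 0.5
E[Y] = 6 * 0.5 - 3 = 0

0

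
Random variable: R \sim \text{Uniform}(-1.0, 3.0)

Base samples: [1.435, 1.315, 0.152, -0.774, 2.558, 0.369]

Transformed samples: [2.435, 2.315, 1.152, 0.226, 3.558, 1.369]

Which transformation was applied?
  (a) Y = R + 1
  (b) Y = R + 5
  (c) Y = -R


Checking option (a) Y = R + 1:
  R = 1.435 -> Y = 2.435 ✓
  R = 1.315 -> Y = 2.315 ✓
  R = 0.152 -> Y = 1.152 ✓
All samples match this transformation.

(a) R + 1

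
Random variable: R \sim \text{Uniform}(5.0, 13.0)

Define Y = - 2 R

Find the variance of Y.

For Y = aR + b: Var(Y) = a² * Var(R)
Var(R) = (13 - 5)^2/12 = 5.3333333
Var(Y) = (-2)² * 5.3333333 = 4 * 5.3333333 = 21.333333

21.333333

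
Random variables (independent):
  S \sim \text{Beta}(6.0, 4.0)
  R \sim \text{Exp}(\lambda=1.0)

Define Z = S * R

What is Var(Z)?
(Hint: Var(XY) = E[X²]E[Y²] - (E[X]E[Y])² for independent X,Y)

Var(XY) = E[X²]E[Y²] - (E[X]E[Y])²
E[S] = 0.6, Var(S) = 0.021818182
E[R] = 1, Var(R) = 1
E[S²] = 0.021818182 + 0.6² = 0.38181818
E[R²] = 1 + 1² = 2
Var(Z) = 0.38181818*2 - (0.6*1)²
= 0.76363636 - 0.36 = 0.40363636

0.40363636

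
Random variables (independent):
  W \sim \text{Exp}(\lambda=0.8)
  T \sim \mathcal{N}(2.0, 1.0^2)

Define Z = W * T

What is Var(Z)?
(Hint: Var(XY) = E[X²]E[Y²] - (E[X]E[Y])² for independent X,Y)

Var(XY) = E[X²]E[Y²] - (E[X]E[Y])²
E[W] = 1.25, Var(W) = 1.5625
E[T] = 2, Var(T) = 1
E[W²] = 1.5625 + 1.25² = 3.125
E[T²] = 1 + 2² = 5
Var(Z) = 3.125*5 - (1.25*2)²
= 15.625 - 6.25 = 9.375

9.375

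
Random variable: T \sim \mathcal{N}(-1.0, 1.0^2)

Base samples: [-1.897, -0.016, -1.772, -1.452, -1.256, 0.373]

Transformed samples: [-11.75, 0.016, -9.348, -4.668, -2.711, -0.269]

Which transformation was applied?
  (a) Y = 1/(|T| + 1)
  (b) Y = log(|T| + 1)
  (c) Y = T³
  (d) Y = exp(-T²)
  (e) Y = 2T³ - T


Checking option (e) Y = 2T³ - T:
  T = -1.897 -> Y = -11.75 ✓
  T = -0.016 -> Y = 0.016 ✓
  T = -1.772 -> Y = -9.348 ✓
All samples match this transformation.

(e) 2T³ - T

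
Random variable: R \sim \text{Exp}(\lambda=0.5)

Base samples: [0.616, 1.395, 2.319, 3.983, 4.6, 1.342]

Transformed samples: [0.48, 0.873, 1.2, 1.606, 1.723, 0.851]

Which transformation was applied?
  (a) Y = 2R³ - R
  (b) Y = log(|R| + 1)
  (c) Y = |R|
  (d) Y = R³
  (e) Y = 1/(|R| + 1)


Checking option (b) Y = log(|R| + 1):
  R = 0.616 -> Y = 0.48 ✓
  R = 1.395 -> Y = 0.873 ✓
  R = 2.319 -> Y = 1.2 ✓
All samples match this transformation.

(b) log(|R| + 1)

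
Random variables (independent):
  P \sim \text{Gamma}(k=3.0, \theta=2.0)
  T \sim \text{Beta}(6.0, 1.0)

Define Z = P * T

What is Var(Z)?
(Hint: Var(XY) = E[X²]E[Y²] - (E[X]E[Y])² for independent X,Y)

Var(XY) = E[X²]E[Y²] - (E[X]E[Y])²
E[P] = 6, Var(P) = 12
E[T] = 0.85714286, Var(T) = 0.015306122
E[P²] = 12 + 6² = 48
E[T²] = 0.015306122 + 0.85714286² = 0.75
Var(Z) = 48*0.75 - (6*0.85714286)²
= 36 - 26.44898 = 9.5510204

9.5510204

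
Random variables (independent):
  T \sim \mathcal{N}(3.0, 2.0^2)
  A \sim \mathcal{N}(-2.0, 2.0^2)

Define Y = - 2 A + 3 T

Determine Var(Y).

For independent RVs: Var(aX + bY) = a²Var(X) + b²Var(Y)
Var(T) = 4
Var(A) = 4
Var(Y) = 3²*4 + (-2)²*4
= 9*4 + 4*4 = 52

52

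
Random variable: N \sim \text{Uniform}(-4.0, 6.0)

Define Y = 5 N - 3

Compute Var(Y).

For Y = aN + b: Var(Y) = a² * Var(N)
Var(N) = (6 + 4)^2/12 = 8.3333333
Var(Y) = 5² * 8.3333333 = 25 * 8.3333333 = 208.33333

208.33333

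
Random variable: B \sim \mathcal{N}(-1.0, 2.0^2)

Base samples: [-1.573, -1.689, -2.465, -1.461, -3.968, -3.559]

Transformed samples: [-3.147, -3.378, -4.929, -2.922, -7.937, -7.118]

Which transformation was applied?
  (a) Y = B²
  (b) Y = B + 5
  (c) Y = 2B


Checking option (c) Y = 2B:
  B = -1.573 -> Y = -3.147 ✓
  B = -1.689 -> Y = -3.378 ✓
  B = -2.465 -> Y = -4.929 ✓
All samples match this transformation.

(c) 2B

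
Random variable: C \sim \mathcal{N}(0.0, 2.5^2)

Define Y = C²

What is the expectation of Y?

Using E[X²] = Var(X) + (E[X])²:
E[C] = 0
Var(C) = 2.5^2 = 6.25
E[C²] = 6.25 + 0² = 6.25 + 0 = 6.25

6.25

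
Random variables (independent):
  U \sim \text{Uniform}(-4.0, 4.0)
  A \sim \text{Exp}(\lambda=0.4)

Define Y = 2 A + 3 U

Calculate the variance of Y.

For independent RVs: Var(aX + bY) = a²Var(X) + b²Var(Y)
Var(U) = 5.3333333
Var(A) = 6.25
Var(Y) = 3²*5.3333333 + 2²*6.25
= 9*5.3333333 + 4*6.25 = 73

73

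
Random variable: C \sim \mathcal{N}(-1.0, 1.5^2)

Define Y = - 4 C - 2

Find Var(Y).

For Y = aC + b: Var(Y) = a² * Var(C)
Var(C) = 1.5^2 = 2.25
Var(Y) = (-4)² * 2.25 = 16 * 2.25 = 36

36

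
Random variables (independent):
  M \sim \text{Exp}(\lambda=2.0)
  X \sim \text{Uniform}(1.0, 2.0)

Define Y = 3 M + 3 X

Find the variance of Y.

For independent RVs: Var(aX + bY) = a²Var(X) + b²Var(Y)
Var(M) = 0.25
Var(X) = 0.083333333
Var(Y) = 3²*0.25 + 3²*0.083333333
= 9*0.25 + 9*0.083333333 = 3

3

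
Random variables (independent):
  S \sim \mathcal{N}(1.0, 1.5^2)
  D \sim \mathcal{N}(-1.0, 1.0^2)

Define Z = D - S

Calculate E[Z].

E[Z] = -1*E[S] + 1*E[D]
E[S] = 1
E[D] = -1
E[Z] = -1*1 + 1*(-1) = -2

-2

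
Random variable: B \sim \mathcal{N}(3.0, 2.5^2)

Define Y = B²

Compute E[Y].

E[B²] = Var(B) + (E[B])² = 6.25 + 9 = 15.25

15.25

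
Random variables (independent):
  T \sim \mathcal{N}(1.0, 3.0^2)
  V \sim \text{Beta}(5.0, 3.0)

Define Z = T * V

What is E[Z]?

For independent RVs: E[XY] = E[X]*E[Y]
E[T] = 1
E[V] = 0.625
E[Z] = 1 * 0.625 = 0.625

0.625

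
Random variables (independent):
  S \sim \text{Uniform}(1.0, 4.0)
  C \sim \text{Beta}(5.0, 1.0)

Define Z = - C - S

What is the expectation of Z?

E[Z] = -1*E[S] - 1*E[C]
E[S] = 2.5
E[C] = 0.83333333
E[Z] = -1*2.5 - 1*0.83333333 = -3.3333333

-3.3333333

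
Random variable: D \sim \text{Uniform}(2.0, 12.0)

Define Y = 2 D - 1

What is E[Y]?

For Y = 2D - 1:
E[Y] = 2 * E[D] - 1
E[D] = (2 + 12)/2 = 7
E[Y] = 2 * 7 - 1 = 13

13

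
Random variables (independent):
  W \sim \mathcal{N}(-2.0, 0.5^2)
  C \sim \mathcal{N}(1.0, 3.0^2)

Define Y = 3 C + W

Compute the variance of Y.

For independent RVs: Var(aX + bY) = a²Var(X) + b²Var(Y)
Var(W) = 0.25
Var(C) = 9
Var(Y) = 1²*0.25 + 3²*9
= 1*0.25 + 9*9 = 81.25

81.25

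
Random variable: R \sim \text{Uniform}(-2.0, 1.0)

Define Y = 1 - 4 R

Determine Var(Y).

For Y = aR + b: Var(Y) = a² * Var(R)
Var(R) = (1 + 2)^2/12 = 0.75
Var(Y) = (-4)² * 0.75 = 16 * 0.75 = 12

12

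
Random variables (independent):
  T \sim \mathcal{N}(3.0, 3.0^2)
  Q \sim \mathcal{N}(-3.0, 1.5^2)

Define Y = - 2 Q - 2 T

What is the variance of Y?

For independent RVs: Var(aX + bY) = a²Var(X) + b²Var(Y)
Var(T) = 9
Var(Q) = 2.25
Var(Y) = (-2)²*9 + (-2)²*2.25
= 4*9 + 4*2.25 = 45

45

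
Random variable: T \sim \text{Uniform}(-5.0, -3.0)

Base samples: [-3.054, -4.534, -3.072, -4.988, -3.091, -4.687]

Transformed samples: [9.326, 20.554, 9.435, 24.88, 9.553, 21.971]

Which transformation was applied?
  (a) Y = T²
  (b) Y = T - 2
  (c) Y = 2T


Checking option (a) Y = T²:
  T = -3.054 -> Y = 9.326 ✓
  T = -4.534 -> Y = 20.554 ✓
  T = -3.072 -> Y = 9.435 ✓
All samples match this transformation.

(a) T²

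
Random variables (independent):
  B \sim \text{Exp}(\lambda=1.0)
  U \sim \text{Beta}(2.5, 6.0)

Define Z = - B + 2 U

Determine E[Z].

E[Z] = -1*E[B] + 2*E[U]
E[B] = 1
E[U] = 0.29411765
E[Z] = -1*1 + 2*0.29411765 = -0.41176471

-0.41176471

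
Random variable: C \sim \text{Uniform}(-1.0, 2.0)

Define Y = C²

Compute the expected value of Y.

Using E[X²] = Var(X) + (E[X])²:
E[C] = 0.5
Var(C) = (2 + 1)^2/12 = 0.75
E[C²] = 0.75 + 0.5² = 0.75 + 0.25 = 1

1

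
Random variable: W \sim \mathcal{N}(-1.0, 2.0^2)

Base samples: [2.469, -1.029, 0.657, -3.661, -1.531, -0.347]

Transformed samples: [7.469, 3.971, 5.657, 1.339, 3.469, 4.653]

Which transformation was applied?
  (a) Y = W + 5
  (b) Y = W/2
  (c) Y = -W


Checking option (a) Y = W + 5:
  W = 2.469 -> Y = 7.469 ✓
  W = -1.029 -> Y = 3.971 ✓
  W = 0.657 -> Y = 5.657 ✓
All samples match this transformation.

(a) W + 5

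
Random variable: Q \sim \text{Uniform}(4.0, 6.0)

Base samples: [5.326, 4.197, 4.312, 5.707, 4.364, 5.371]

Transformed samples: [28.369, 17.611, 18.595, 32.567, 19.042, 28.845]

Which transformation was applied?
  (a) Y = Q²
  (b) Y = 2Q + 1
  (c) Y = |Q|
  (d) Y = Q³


Checking option (a) Y = Q²:
  Q = 5.326 -> Y = 28.369 ✓
  Q = 4.197 -> Y = 17.611 ✓
  Q = 4.312 -> Y = 18.595 ✓
All samples match this transformation.

(a) Q²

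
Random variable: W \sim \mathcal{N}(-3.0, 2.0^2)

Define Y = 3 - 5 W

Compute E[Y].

For Y = -5W + 3:
E[Y] = -5 * E[W] + 3
E[W] = -3.0 = -3
E[Y] = -5 * (-3) + 3 = 18

18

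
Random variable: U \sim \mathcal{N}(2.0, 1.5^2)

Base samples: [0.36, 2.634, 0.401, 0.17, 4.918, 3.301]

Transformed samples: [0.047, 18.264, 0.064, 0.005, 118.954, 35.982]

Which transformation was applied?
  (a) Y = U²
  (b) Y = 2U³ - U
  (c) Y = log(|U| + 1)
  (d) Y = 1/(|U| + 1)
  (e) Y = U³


Checking option (e) Y = U³:
  U = 0.36 -> Y = 0.047 ✓
  U = 2.634 -> Y = 18.264 ✓
  U = 0.401 -> Y = 0.064 ✓
All samples match this transformation.

(e) U³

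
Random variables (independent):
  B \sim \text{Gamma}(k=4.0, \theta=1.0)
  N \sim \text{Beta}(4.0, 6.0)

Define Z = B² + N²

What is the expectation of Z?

E[Z] = E[B²] + E[N²]
E[B²] = Var(B) + E[B]² = 4 + 16 = 20
E[N²] = Var(N) + E[N]² = 0.021818182 + 0.16 = 0.18181818
E[Z] = 20 + 0.18181818 = 20.181818

20.181818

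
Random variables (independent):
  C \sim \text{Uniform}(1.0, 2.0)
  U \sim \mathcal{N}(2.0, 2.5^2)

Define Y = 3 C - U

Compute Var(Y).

For independent RVs: Var(aX + bY) = a²Var(X) + b²Var(Y)
Var(C) = 0.083333333
Var(U) = 6.25
Var(Y) = 3²*0.083333333 + (-1)²*6.25
= 9*0.083333333 + 1*6.25 = 7

7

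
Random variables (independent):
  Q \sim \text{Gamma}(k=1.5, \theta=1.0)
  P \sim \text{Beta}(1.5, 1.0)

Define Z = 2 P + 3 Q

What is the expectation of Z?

E[Z] = 3*E[Q] + 2*E[P]
E[Q] = 1.5
E[P] = 0.6
E[Z] = 3*1.5 + 2*0.6 = 5.7

5.7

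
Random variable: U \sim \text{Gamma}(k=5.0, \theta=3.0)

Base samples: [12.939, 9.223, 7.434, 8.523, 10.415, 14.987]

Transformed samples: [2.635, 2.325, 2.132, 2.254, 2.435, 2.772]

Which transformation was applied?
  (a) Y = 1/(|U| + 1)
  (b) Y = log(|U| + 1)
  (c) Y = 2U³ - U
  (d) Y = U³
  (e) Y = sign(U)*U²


Checking option (b) Y = log(|U| + 1):
  U = 12.939 -> Y = 2.635 ✓
  U = 9.223 -> Y = 2.325 ✓
  U = 7.434 -> Y = 2.132 ✓
All samples match this transformation.

(b) log(|U| + 1)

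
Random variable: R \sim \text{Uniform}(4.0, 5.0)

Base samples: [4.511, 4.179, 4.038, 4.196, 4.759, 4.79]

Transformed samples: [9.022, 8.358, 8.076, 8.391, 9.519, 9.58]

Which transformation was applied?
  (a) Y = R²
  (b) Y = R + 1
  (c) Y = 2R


Checking option (c) Y = 2R:
  R = 4.511 -> Y = 9.022 ✓
  R = 4.179 -> Y = 8.358 ✓
  R = 4.038 -> Y = 8.076 ✓
All samples match this transformation.

(c) 2R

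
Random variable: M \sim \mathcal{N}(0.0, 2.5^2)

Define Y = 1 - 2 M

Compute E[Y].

For Y = -2M + 1:
E[Y] = -2 * E[M] + 1
E[M] = 0.0 = 0
E[Y] = -2 * 0 + 1 = 1

1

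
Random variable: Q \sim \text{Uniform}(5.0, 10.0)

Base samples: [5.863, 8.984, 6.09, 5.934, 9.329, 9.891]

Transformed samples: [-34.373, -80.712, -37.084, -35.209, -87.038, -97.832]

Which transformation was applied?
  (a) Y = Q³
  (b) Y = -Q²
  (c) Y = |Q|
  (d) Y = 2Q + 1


Checking option (b) Y = -Q²:
  Q = 5.863 -> Y = -34.373 ✓
  Q = 8.984 -> Y = -80.712 ✓
  Q = 6.09 -> Y = -37.084 ✓
All samples match this transformation.

(b) -Q²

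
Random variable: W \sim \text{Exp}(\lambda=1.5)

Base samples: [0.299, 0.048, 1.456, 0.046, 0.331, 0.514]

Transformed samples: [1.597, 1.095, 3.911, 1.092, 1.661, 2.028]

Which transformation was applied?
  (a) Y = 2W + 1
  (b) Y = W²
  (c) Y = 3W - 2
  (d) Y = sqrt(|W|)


Checking option (a) Y = 2W + 1:
  W = 0.299 -> Y = 1.597 ✓
  W = 0.048 -> Y = 1.095 ✓
  W = 1.456 -> Y = 3.911 ✓
All samples match this transformation.

(a) 2W + 1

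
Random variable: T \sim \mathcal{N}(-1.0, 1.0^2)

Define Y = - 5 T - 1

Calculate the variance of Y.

For Y = aT + b: Var(Y) = a² * Var(T)
Var(T) = 1.0^2 = 1
Var(Y) = (-5)² * 1 = 25 * 1 = 25

25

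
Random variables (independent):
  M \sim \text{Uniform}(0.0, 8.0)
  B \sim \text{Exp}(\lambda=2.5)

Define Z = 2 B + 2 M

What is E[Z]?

E[Z] = 2*E[M] + 2*E[B]
E[M] = 4
E[B] = 0.4
E[Z] = 2*4 + 2*0.4 = 8.8

8.8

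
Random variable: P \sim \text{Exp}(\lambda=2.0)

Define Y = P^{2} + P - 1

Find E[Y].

E[Y] = 1*E[P²] + 1*E[P] - 1
E[P] = 0.5
E[P²] = Var(P) + (E[P])² = 0.25 + 0.25 = 0.5
E[Y] = 1*0.5 + 1*0.5 - 1 = 0

0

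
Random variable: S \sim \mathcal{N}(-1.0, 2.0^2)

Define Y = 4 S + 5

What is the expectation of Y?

For Y = 4S + 5:
E[Y] = 4 * E[S] + 5
E[S] = -1.0 = -1
E[Y] = 4 * (-1) + 5 = 1

1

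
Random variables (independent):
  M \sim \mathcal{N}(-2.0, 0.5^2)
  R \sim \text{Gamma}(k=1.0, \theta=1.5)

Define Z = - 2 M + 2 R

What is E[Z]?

E[Z] = -2*E[M] + 2*E[R]
E[M] = -2
E[R] = 1.5
E[Z] = -2*(-2) + 2*1.5 = 7

7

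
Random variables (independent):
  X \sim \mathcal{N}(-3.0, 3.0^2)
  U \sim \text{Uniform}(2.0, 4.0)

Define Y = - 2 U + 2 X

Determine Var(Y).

For independent RVs: Var(aX + bY) = a²Var(X) + b²Var(Y)
Var(X) = 9
Var(U) = 0.33333333
Var(Y) = 2²*9 + (-2)²*0.33333333
= 4*9 + 4*0.33333333 = 37.333333

37.333333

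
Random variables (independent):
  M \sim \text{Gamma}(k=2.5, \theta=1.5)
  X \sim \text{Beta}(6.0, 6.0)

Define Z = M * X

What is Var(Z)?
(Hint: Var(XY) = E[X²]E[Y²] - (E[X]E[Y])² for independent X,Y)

Var(XY) = E[X²]E[Y²] - (E[X]E[Y])²
E[M] = 3.75, Var(M) = 5.625
E[X] = 0.5, Var(X) = 0.019230769
E[M²] = 5.625 + 3.75² = 19.6875
E[X²] = 0.019230769 + 0.5² = 0.26923077
Var(Z) = 19.6875*0.26923077 - (3.75*0.5)²
= 5.3004808 - 3.515625 = 1.7848558

1.7848558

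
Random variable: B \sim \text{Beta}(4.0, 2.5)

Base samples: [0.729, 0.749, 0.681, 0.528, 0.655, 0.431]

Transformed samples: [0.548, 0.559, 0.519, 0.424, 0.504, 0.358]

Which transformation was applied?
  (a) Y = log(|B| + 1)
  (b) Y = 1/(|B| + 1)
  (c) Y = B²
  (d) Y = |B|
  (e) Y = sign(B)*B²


Checking option (a) Y = log(|B| + 1):
  B = 0.729 -> Y = 0.548 ✓
  B = 0.749 -> Y = 0.559 ✓
  B = 0.681 -> Y = 0.519 ✓
All samples match this transformation.

(a) log(|B| + 1)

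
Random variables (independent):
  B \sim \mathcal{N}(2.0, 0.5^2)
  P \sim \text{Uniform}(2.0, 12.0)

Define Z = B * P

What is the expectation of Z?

For independent RVs: E[XY] = E[X]*E[Y]
E[B] = 2
E[P] = 7
E[Z] = 2 * 7 = 14

14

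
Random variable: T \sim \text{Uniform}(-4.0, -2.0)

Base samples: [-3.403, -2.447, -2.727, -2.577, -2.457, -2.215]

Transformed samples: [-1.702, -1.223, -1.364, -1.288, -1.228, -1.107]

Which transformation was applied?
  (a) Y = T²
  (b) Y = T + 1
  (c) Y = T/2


Checking option (c) Y = T/2:
  T = -3.403 -> Y = -1.702 ✓
  T = -2.447 -> Y = -1.223 ✓
  T = -2.727 -> Y = -1.364 ✓
All samples match this transformation.

(c) T/2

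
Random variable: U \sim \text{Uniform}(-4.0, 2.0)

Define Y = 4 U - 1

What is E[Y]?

For Y = 4U - 1:
E[Y] = 4 * E[U] - 1
E[U] = (-4 + 2)/2 = -1
E[Y] = 4 * (-1) - 1 = -5

-5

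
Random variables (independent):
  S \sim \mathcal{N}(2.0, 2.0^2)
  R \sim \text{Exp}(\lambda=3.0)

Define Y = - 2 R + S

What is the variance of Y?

For independent RVs: Var(aX + bY) = a²Var(X) + b²Var(Y)
Var(S) = 4
Var(R) = 0.11111111
Var(Y) = 1²*4 + (-2)²*0.11111111
= 1*4 + 4*0.11111111 = 4.4444444

4.4444444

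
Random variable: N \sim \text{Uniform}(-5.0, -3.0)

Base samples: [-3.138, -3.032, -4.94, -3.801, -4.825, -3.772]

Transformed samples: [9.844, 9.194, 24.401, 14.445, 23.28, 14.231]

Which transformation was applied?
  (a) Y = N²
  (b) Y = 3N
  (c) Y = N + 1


Checking option (a) Y = N²:
  N = -3.138 -> Y = 9.844 ✓
  N = -3.032 -> Y = 9.194 ✓
  N = -4.94 -> Y = 24.401 ✓
All samples match this transformation.

(a) N²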